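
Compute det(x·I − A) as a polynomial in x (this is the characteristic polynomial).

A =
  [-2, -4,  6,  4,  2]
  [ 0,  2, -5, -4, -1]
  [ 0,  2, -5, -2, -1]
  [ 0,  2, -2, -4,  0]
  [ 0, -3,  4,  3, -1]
x^5 + 10*x^4 + 40*x^3 + 80*x^2 + 80*x + 32

Expanding det(x·I − A) (e.g. by cofactor expansion or by noting that A is similar to its Jordan form J, which has the same characteristic polynomial as A) gives
  χ_A(x) = x^5 + 10*x^4 + 40*x^3 + 80*x^2 + 80*x + 32
which factors as (x + 2)^5. The eigenvalues (with algebraic multiplicities) are λ = -2 with multiplicity 5.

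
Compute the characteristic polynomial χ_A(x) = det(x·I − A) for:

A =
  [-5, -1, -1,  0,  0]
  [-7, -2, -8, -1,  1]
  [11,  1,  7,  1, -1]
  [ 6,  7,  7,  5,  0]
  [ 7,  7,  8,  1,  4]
x^5 - 9*x^4 - 6*x^3 + 190*x^2 - 75*x - 1125

Expanding det(x·I − A) (e.g. by cofactor expansion or by noting that A is similar to its Jordan form J, which has the same characteristic polynomial as A) gives
  χ_A(x) = x^5 - 9*x^4 - 6*x^3 + 190*x^2 - 75*x - 1125
which factors as (x - 5)^3*(x + 3)^2. The eigenvalues (with algebraic multiplicities) are λ = -3 with multiplicity 2, λ = 5 with multiplicity 3.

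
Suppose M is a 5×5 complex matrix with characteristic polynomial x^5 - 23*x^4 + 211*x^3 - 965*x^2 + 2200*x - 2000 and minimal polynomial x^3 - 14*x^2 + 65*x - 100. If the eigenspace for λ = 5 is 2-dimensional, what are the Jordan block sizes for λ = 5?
Block sizes for λ = 5: [2, 1]

Step 1 — from the characteristic polynomial, algebraic multiplicity of λ = 5 is 3. From dim ker(M − (5)·I) = 2, there are exactly 2 Jordan blocks for λ = 5.
Step 2 — from the minimal polynomial, the factor (x − 5)^2 tells us the largest block for λ = 5 has size 2.
Step 3 — with total size 3, 2 blocks, and largest block 2, the block sizes (in nonincreasing order) are [2, 1].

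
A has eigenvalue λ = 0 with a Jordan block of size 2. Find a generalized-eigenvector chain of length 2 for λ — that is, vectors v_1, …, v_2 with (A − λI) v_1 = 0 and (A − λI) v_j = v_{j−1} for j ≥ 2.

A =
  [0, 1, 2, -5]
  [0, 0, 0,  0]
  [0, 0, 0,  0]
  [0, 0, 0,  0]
A Jordan chain for λ = 0 of length 2:
v_1 = (1, 0, 0, 0)ᵀ
v_2 = (0, 1, 0, 0)ᵀ

Let N = A − (0)·I. We want v_2 with N^2 v_2 = 0 but N^1 v_2 ≠ 0; then v_{j-1} := N · v_j for j = 2, …, 2.

Pick v_2 = (0, 1, 0, 0)ᵀ.
Then v_1 = N · v_2 = (1, 0, 0, 0)ᵀ.

Sanity check: (A − (0)·I) v_1 = (0, 0, 0, 0)ᵀ = 0. ✓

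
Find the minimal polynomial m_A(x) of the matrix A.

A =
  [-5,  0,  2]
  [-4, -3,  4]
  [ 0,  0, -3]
x^2 + 8*x + 15

The characteristic polynomial is χ_A(x) = (x + 3)^2*(x + 5), so the eigenvalues are known. The minimal polynomial is
  m_A(x) = Π_λ (x − λ)^{k_λ}
where k_λ is the size of the *largest* Jordan block for λ (equivalently, the smallest k with (A − λI)^k v = 0 for every generalised eigenvector v of λ).

  λ = -5: largest Jordan block has size 1, contributing (x + 5)
  λ = -3: largest Jordan block has size 1, contributing (x + 3)

So m_A(x) = (x + 3)*(x + 5) = x^2 + 8*x + 15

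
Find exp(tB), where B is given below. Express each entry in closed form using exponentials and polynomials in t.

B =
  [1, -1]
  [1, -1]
e^{tB} =
  [t + 1, -t]
  [t, 1 - t]

Strategy: write B = P · J · P⁻¹ where J is a Jordan canonical form, so e^{tB} = P · e^{tJ} · P⁻¹, and e^{tJ} can be computed block-by-block.

B has Jordan form
J =
  [0, 1]
  [0, 0]
(up to reordering of blocks).

Per-block formulas:
  For a 2×2 Jordan block J_2(0): exp(t · J_2(0)) = e^(0t)·(I + t·N), where N is the 2×2 nilpotent shift.

After assembling e^{tJ} and conjugating by P, we get:

e^{tB} =
  [t + 1, -t]
  [t, 1 - t]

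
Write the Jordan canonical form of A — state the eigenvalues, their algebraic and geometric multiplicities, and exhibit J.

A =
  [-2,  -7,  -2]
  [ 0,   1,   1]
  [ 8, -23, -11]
J_3(-4)

The characteristic polynomial is
  det(x·I − A) = x^3 + 12*x^2 + 48*x + 64 = (x + 4)^3

Eigenvalues and multiplicities (the geometric multiplicity of λ is n − rank(A − λI), which equals the number of Jordan blocks for λ):
  λ = -4: algebraic multiplicity = 3, geometric multiplicity = 1

Determining the block sizes for each eigenvalue:
  λ = -4: one block (gm = 1), so the single block has size am = 3 → block sizes [3]

Assembling the blocks gives a Jordan form
J =
  [-4,  1,  0]
  [ 0, -4,  1]
  [ 0,  0, -4]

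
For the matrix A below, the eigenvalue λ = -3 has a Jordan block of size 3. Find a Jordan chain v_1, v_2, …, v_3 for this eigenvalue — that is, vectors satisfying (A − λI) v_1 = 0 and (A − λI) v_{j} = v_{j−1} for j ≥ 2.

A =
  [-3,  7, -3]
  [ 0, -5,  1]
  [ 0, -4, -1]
A Jordan chain for λ = -3 of length 3:
v_1 = (-2, 0, 0)ᵀ
v_2 = (7, -2, -4)ᵀ
v_3 = (0, 1, 0)ᵀ

Let N = A − (-3)·I. We want v_3 with N^3 v_3 = 0 but N^2 v_3 ≠ 0; then v_{j-1} := N · v_j for j = 3, …, 2.

Pick v_3 = (0, 1, 0)ᵀ.
Then v_2 = N · v_3 = (7, -2, -4)ᵀ.
Then v_1 = N · v_2 = (-2, 0, 0)ᵀ.

Sanity check: (A − (-3)·I) v_1 = (0, 0, 0)ᵀ = 0. ✓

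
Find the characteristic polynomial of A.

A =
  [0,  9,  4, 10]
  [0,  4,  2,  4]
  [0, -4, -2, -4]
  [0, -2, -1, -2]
x^4

Expanding det(x·I − A) (e.g. by cofactor expansion or by noting that A is similar to its Jordan form J, which has the same characteristic polynomial as A) gives
  χ_A(x) = x^4
which factors as x^4. The eigenvalues (with algebraic multiplicities) are λ = 0 with multiplicity 4.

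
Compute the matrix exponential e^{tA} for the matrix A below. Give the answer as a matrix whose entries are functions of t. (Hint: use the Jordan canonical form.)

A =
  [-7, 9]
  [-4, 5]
e^{tA} =
  [-6*t*exp(-t) + exp(-t), 9*t*exp(-t)]
  [-4*t*exp(-t), 6*t*exp(-t) + exp(-t)]

Strategy: write A = P · J · P⁻¹ where J is a Jordan canonical form, so e^{tA} = P · e^{tJ} · P⁻¹, and e^{tJ} can be computed block-by-block.

A has Jordan form
J =
  [-1,  1]
  [ 0, -1]
(up to reordering of blocks).

Per-block formulas:
  For a 2×2 Jordan block J_2(-1): exp(t · J_2(-1)) = e^(-1t)·(I + t·N), where N is the 2×2 nilpotent shift.

After assembling e^{tJ} and conjugating by P, we get:

e^{tA} =
  [-6*t*exp(-t) + exp(-t), 9*t*exp(-t)]
  [-4*t*exp(-t), 6*t*exp(-t) + exp(-t)]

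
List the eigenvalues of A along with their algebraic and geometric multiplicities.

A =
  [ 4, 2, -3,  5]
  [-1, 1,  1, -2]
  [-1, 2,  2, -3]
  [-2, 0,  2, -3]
λ = 1: alg = 4, geom = 2

Step 1 — factor the characteristic polynomial to read off the algebraic multiplicities:
  χ_A(x) = (x - 1)^4

Step 2 — compute geometric multiplicities via the rank-nullity identity g(λ) = n − rank(A − λI):
  rank(A − (1)·I) = 2, so dim ker(A − (1)·I) = n − 2 = 2

Summary:
  λ = 1: algebraic multiplicity = 4, geometric multiplicity = 2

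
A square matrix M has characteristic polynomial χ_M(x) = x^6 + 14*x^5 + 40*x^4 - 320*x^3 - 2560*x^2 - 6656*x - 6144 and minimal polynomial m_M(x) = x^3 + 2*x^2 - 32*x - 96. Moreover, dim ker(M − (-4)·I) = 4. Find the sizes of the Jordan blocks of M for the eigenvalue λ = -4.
Block sizes for λ = -4: [2, 1, 1, 1]

Step 1 — from the characteristic polynomial, algebraic multiplicity of λ = -4 is 5. From dim ker(M − (-4)·I) = 4, there are exactly 4 Jordan blocks for λ = -4.
Step 2 — from the minimal polynomial, the factor (x + 4)^2 tells us the largest block for λ = -4 has size 2.
Step 3 — with total size 5, 4 blocks, and largest block 2, the block sizes (in nonincreasing order) are [2, 1, 1, 1].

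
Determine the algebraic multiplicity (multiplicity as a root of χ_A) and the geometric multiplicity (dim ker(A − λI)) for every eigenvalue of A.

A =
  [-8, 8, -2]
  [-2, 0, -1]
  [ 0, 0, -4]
λ = -4: alg = 3, geom = 2

Step 1 — factor the characteristic polynomial to read off the algebraic multiplicities:
  χ_A(x) = (x + 4)^3

Step 2 — compute geometric multiplicities via the rank-nullity identity g(λ) = n − rank(A − λI):
  rank(A − (-4)·I) = 1, so dim ker(A − (-4)·I) = n − 1 = 2

Summary:
  λ = -4: algebraic multiplicity = 3, geometric multiplicity = 2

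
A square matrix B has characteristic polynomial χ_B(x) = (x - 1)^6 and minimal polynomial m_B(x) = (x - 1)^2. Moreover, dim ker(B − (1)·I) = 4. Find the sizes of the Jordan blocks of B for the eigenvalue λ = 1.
Block sizes for λ = 1: [2, 2, 1, 1]

Step 1 — from the characteristic polynomial, algebraic multiplicity of λ = 1 is 6. From dim ker(B − (1)·I) = 4, there are exactly 4 Jordan blocks for λ = 1.
Step 2 — from the minimal polynomial, the factor (x − 1)^2 tells us the largest block for λ = 1 has size 2.
Step 3 — with total size 6, 4 blocks, and largest block 2, the block sizes (in nonincreasing order) are [2, 2, 1, 1].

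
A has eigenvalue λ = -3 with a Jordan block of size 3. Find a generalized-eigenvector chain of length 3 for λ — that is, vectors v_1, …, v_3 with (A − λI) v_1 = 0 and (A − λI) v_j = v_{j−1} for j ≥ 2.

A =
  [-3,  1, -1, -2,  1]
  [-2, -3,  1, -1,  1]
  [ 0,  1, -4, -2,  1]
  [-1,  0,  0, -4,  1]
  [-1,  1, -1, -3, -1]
A Jordan chain for λ = -3 of length 3:
v_1 = (-1, 0, -1, 0, -1)ᵀ
v_2 = (0, -2, 0, -1, -1)ᵀ
v_3 = (1, 0, 0, 0, 0)ᵀ

Let N = A − (-3)·I. We want v_3 with N^3 v_3 = 0 but N^2 v_3 ≠ 0; then v_{j-1} := N · v_j for j = 3, …, 2.

Pick v_3 = (1, 0, 0, 0, 0)ᵀ.
Then v_2 = N · v_3 = (0, -2, 0, -1, -1)ᵀ.
Then v_1 = N · v_2 = (-1, 0, -1, 0, -1)ᵀ.

Sanity check: (A − (-3)·I) v_1 = (0, 0, 0, 0, 0)ᵀ = 0. ✓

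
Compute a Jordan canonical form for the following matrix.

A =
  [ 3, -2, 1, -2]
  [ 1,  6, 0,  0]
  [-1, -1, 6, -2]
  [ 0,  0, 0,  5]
J_3(5) ⊕ J_1(5)

The characteristic polynomial is
  det(x·I − A) = x^4 - 20*x^3 + 150*x^2 - 500*x + 625 = (x - 5)^4

Eigenvalues and multiplicities (the geometric multiplicity of λ is n − rank(A − λI), which equals the number of Jordan blocks for λ):
  λ = 5: algebraic multiplicity = 4, geometric multiplicity = 2

Determining the block sizes for each eigenvalue:
  λ = 5: with am = 4 and gm = 2, the partition is not yet determined (e.g. several partitions of 4 into 2 parts exist). Let N = A − (5)·I. Computing rank(N^1) = 2, rank(N^2) = 1, rank(N^3) = 0; the number of blocks of size ≥ j is rank(N^{j−1}) − rank(N^j), giving [2, 1, 1]. So we have 1 block(s) of size 3, 1 block(s) of size 1 → block sizes [3, 1]

Assembling the blocks gives a Jordan form
J =
  [5, 1, 0, 0]
  [0, 5, 1, 0]
  [0, 0, 5, 0]
  [0, 0, 0, 5]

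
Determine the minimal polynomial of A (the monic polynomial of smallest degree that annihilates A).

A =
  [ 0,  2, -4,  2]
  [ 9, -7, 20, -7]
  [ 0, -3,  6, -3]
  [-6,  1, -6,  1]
x^3

The characteristic polynomial is χ_A(x) = x^4, so the eigenvalues are known. The minimal polynomial is
  m_A(x) = Π_λ (x − λ)^{k_λ}
where k_λ is the size of the *largest* Jordan block for λ (equivalently, the smallest k with (A − λI)^k v = 0 for every generalised eigenvector v of λ).

  λ = 0: largest Jordan block has size 3, contributing (x − 0)^3

So m_A(x) = x^3 = x^3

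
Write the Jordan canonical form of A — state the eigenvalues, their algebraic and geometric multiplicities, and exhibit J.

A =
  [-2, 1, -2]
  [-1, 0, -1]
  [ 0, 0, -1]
J_3(-1)

The characteristic polynomial is
  det(x·I − A) = x^3 + 3*x^2 + 3*x + 1 = (x + 1)^3

Eigenvalues and multiplicities (the geometric multiplicity of λ is n − rank(A − λI), which equals the number of Jordan blocks for λ):
  λ = -1: algebraic multiplicity = 3, geometric multiplicity = 1

Determining the block sizes for each eigenvalue:
  λ = -1: one block (gm = 1), so the single block has size am = 3 → block sizes [3]

Assembling the blocks gives a Jordan form
J =
  [-1,  1,  0]
  [ 0, -1,  1]
  [ 0,  0, -1]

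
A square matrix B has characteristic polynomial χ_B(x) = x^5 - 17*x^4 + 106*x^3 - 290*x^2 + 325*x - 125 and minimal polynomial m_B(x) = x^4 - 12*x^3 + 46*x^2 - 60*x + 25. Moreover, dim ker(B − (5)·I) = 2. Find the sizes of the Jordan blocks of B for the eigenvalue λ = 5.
Block sizes for λ = 5: [2, 1]

Step 1 — from the characteristic polynomial, algebraic multiplicity of λ = 5 is 3. From dim ker(B − (5)·I) = 2, there are exactly 2 Jordan blocks for λ = 5.
Step 2 — from the minimal polynomial, the factor (x − 5)^2 tells us the largest block for λ = 5 has size 2.
Step 3 — with total size 3, 2 blocks, and largest block 2, the block sizes (in nonincreasing order) are [2, 1].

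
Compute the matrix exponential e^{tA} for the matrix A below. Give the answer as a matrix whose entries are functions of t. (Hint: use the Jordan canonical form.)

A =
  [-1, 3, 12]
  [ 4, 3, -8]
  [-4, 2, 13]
e^{tA} =
  [-6*t*exp(5*t) + exp(5*t), 3*t*exp(5*t), 12*t*exp(5*t)]
  [4*t*exp(5*t), -2*t*exp(5*t) + exp(5*t), -8*t*exp(5*t)]
  [-4*t*exp(5*t), 2*t*exp(5*t), 8*t*exp(5*t) + exp(5*t)]

Strategy: write A = P · J · P⁻¹ where J is a Jordan canonical form, so e^{tA} = P · e^{tJ} · P⁻¹, and e^{tJ} can be computed block-by-block.

A has Jordan form
J =
  [5, 1, 0]
  [0, 5, 0]
  [0, 0, 5]
(up to reordering of blocks).

Per-block formulas:
  For a 2×2 Jordan block J_2(5): exp(t · J_2(5)) = e^(5t)·(I + t·N), where N is the 2×2 nilpotent shift.
  For a 1×1 block at λ = 5: exp(t · [5]) = [e^(5t)].

After assembling e^{tJ} and conjugating by P, we get:

e^{tA} =
  [-6*t*exp(5*t) + exp(5*t), 3*t*exp(5*t), 12*t*exp(5*t)]
  [4*t*exp(5*t), -2*t*exp(5*t) + exp(5*t), -8*t*exp(5*t)]
  [-4*t*exp(5*t), 2*t*exp(5*t), 8*t*exp(5*t) + exp(5*t)]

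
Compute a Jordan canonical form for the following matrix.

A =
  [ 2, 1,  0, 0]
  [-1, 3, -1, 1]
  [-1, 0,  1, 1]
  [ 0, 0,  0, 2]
J_3(2) ⊕ J_1(2)

The characteristic polynomial is
  det(x·I − A) = x^4 - 8*x^3 + 24*x^2 - 32*x + 16 = (x - 2)^4

Eigenvalues and multiplicities (the geometric multiplicity of λ is n − rank(A − λI), which equals the number of Jordan blocks for λ):
  λ = 2: algebraic multiplicity = 4, geometric multiplicity = 2

Determining the block sizes for each eigenvalue:
  λ = 2: with am = 4 and gm = 2, the partition is not yet determined (e.g. several partitions of 4 into 2 parts exist). Let N = A − (2)·I. Computing rank(N^1) = 2, rank(N^2) = 1, rank(N^3) = 0; the number of blocks of size ≥ j is rank(N^{j−1}) − rank(N^j), giving [2, 1, 1]. So we have 1 block(s) of size 3, 1 block(s) of size 1 → block sizes [3, 1]

Assembling the blocks gives a Jordan form
J =
  [2, 1, 0, 0]
  [0, 2, 1, 0]
  [0, 0, 2, 0]
  [0, 0, 0, 2]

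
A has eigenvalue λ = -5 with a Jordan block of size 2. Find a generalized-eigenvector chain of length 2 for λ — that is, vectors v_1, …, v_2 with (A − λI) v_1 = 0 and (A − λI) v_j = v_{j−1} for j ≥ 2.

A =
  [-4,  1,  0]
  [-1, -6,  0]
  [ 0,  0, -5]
A Jordan chain for λ = -5 of length 2:
v_1 = (1, -1, 0)ᵀ
v_2 = (1, 0, 0)ᵀ

Let N = A − (-5)·I. We want v_2 with N^2 v_2 = 0 but N^1 v_2 ≠ 0; then v_{j-1} := N · v_j for j = 2, …, 2.

Pick v_2 = (1, 0, 0)ᵀ.
Then v_1 = N · v_2 = (1, -1, 0)ᵀ.

Sanity check: (A − (-5)·I) v_1 = (0, 0, 0)ᵀ = 0. ✓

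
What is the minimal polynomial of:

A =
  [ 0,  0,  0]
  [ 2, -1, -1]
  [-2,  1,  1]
x^2

The characteristic polynomial is χ_A(x) = x^3, so the eigenvalues are known. The minimal polynomial is
  m_A(x) = Π_λ (x − λ)^{k_λ}
where k_λ is the size of the *largest* Jordan block for λ (equivalently, the smallest k with (A − λI)^k v = 0 for every generalised eigenvector v of λ).

  λ = 0: largest Jordan block has size 2, contributing (x − 0)^2

So m_A(x) = x^2 = x^2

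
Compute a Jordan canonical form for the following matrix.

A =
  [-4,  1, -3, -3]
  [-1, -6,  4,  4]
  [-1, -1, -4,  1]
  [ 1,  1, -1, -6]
J_3(-5) ⊕ J_1(-5)

The characteristic polynomial is
  det(x·I − A) = x^4 + 20*x^3 + 150*x^2 + 500*x + 625 = (x + 5)^4

Eigenvalues and multiplicities (the geometric multiplicity of λ is n − rank(A − λI), which equals the number of Jordan blocks for λ):
  λ = -5: algebraic multiplicity = 4, geometric multiplicity = 2

Determining the block sizes for each eigenvalue:
  λ = -5: with am = 4 and gm = 2, the partition is not yet determined (e.g. several partitions of 4 into 2 parts exist). Let N = A − (-5)·I. Computing rank(N^1) = 2, rank(N^2) = 1, rank(N^3) = 0; the number of blocks of size ≥ j is rank(N^{j−1}) − rank(N^j), giving [2, 1, 1]. So we have 1 block(s) of size 3, 1 block(s) of size 1 → block sizes [3, 1]

Assembling the blocks gives a Jordan form
J =
  [-5,  1,  0,  0]
  [ 0, -5,  1,  0]
  [ 0,  0, -5,  0]
  [ 0,  0,  0, -5]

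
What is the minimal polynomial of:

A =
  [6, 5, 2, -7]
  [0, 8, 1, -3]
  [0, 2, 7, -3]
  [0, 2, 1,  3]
x^2 - 12*x + 36

The characteristic polynomial is χ_A(x) = (x - 6)^4, so the eigenvalues are known. The minimal polynomial is
  m_A(x) = Π_λ (x − λ)^{k_λ}
where k_λ is the size of the *largest* Jordan block for λ (equivalently, the smallest k with (A − λI)^k v = 0 for every generalised eigenvector v of λ).

  λ = 6: largest Jordan block has size 2, contributing (x − 6)^2

So m_A(x) = (x - 6)^2 = x^2 - 12*x + 36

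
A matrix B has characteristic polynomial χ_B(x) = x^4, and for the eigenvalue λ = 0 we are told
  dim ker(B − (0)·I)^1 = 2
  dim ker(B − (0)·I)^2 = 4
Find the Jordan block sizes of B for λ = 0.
Block sizes for λ = 0: [2, 2]

From the dimensions of kernels of powers, the number of Jordan blocks of size at least j is d_j − d_{j−1} where d_j = dim ker(N^j) (with d_0 = 0). Computing the differences gives [2, 2].
The number of blocks of size exactly k is (#blocks of size ≥ k) − (#blocks of size ≥ k + 1), so the partition is: 2 block(s) of size 2.
In nonincreasing order the block sizes are [2, 2].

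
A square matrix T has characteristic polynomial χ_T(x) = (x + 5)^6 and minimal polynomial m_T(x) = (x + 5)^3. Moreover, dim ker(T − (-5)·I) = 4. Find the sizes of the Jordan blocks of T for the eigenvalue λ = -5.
Block sizes for λ = -5: [3, 1, 1, 1]

Step 1 — from the characteristic polynomial, algebraic multiplicity of λ = -5 is 6. From dim ker(T − (-5)·I) = 4, there are exactly 4 Jordan blocks for λ = -5.
Step 2 — from the minimal polynomial, the factor (x + 5)^3 tells us the largest block for λ = -5 has size 3.
Step 3 — with total size 6, 4 blocks, and largest block 3, the block sizes (in nonincreasing order) are [3, 1, 1, 1].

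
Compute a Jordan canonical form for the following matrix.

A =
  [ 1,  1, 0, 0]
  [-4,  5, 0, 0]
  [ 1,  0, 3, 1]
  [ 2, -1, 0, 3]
J_2(3) ⊕ J_2(3)

The characteristic polynomial is
  det(x·I − A) = x^4 - 12*x^3 + 54*x^2 - 108*x + 81 = (x - 3)^4

Eigenvalues and multiplicities (the geometric multiplicity of λ is n − rank(A − λI), which equals the number of Jordan blocks for λ):
  λ = 3: algebraic multiplicity = 4, geometric multiplicity = 2

Determining the block sizes for each eigenvalue:
  λ = 3: with am = 4 and gm = 2, the partition is not yet determined (e.g. several partitions of 4 into 2 parts exist). Let N = A − (3)·I. Computing rank(N^1) = 2, rank(N^2) = 0; the number of blocks of size ≥ j is rank(N^{j−1}) − rank(N^j), giving [2, 2]. So we have 2 block(s) of size 2 → block sizes [2, 2]

Assembling the blocks gives a Jordan form
J =
  [3, 1, 0, 0]
  [0, 3, 0, 0]
  [0, 0, 3, 1]
  [0, 0, 0, 3]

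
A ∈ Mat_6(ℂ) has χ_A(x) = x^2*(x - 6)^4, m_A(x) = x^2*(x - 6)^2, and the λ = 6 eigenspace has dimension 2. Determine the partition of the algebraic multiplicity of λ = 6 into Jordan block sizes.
Block sizes for λ = 6: [2, 2]

Step 1 — from the characteristic polynomial, algebraic multiplicity of λ = 6 is 4. From dim ker(A − (6)·I) = 2, there are exactly 2 Jordan blocks for λ = 6.
Step 2 — from the minimal polynomial, the factor (x − 6)^2 tells us the largest block for λ = 6 has size 2.
Step 3 — with total size 4, 2 blocks, and largest block 2, the block sizes (in nonincreasing order) are [2, 2].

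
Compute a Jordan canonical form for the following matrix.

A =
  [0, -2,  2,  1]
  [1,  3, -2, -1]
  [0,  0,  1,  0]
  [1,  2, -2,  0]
J_2(1) ⊕ J_1(1) ⊕ J_1(1)

The characteristic polynomial is
  det(x·I − A) = x^4 - 4*x^3 + 6*x^2 - 4*x + 1 = (x - 1)^4

Eigenvalues and multiplicities (the geometric multiplicity of λ is n − rank(A − λI), which equals the number of Jordan blocks for λ):
  λ = 1: algebraic multiplicity = 4, geometric multiplicity = 3

Determining the block sizes for each eigenvalue:
  λ = 1: 3 blocks summing to 4 forces exactly one block of size 2 and the rest size 1 → block sizes [2, 1, 1]

Assembling the blocks gives a Jordan form
J =
  [1, 1, 0, 0]
  [0, 1, 0, 0]
  [0, 0, 1, 0]
  [0, 0, 0, 1]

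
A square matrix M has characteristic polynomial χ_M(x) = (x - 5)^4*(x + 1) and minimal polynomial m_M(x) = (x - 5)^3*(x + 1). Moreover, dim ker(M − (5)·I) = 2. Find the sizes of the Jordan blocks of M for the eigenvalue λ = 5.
Block sizes for λ = 5: [3, 1]

Step 1 — from the characteristic polynomial, algebraic multiplicity of λ = 5 is 4. From dim ker(M − (5)·I) = 2, there are exactly 2 Jordan blocks for λ = 5.
Step 2 — from the minimal polynomial, the factor (x − 5)^3 tells us the largest block for λ = 5 has size 3.
Step 3 — with total size 4, 2 blocks, and largest block 3, the block sizes (in nonincreasing order) are [3, 1].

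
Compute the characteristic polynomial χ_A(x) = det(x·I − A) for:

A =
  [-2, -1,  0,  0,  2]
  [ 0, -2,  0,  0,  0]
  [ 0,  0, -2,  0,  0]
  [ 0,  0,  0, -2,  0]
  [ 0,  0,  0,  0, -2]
x^5 + 10*x^4 + 40*x^3 + 80*x^2 + 80*x + 32

Expanding det(x·I − A) (e.g. by cofactor expansion or by noting that A is similar to its Jordan form J, which has the same characteristic polynomial as A) gives
  χ_A(x) = x^5 + 10*x^4 + 40*x^3 + 80*x^2 + 80*x + 32
which factors as (x + 2)^5. The eigenvalues (with algebraic multiplicities) are λ = -2 with multiplicity 5.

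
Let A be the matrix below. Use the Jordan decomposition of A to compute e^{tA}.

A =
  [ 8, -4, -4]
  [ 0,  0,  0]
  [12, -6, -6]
e^{tA} =
  [4*exp(2*t) - 3, 2 - 2*exp(2*t), 2 - 2*exp(2*t)]
  [0, 1, 0]
  [6*exp(2*t) - 6, 3 - 3*exp(2*t), 4 - 3*exp(2*t)]

Strategy: write A = P · J · P⁻¹ where J is a Jordan canonical form, so e^{tA} = P · e^{tJ} · P⁻¹, and e^{tJ} can be computed block-by-block.

A has Jordan form
J =
  [0, 0, 0]
  [0, 0, 0]
  [0, 0, 2]
(up to reordering of blocks).

Per-block formulas:
  For a 1×1 block at λ = 0: exp(t · [0]) = [e^(0t)].
  For a 1×1 block at λ = 2: exp(t · [2]) = [e^(2t)].

After assembling e^{tJ} and conjugating by P, we get:

e^{tA} =
  [4*exp(2*t) - 3, 2 - 2*exp(2*t), 2 - 2*exp(2*t)]
  [0, 1, 0]
  [6*exp(2*t) - 6, 3 - 3*exp(2*t), 4 - 3*exp(2*t)]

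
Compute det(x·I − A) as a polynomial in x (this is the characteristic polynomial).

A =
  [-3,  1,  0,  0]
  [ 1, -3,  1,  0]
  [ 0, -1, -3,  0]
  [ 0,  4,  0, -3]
x^4 + 12*x^3 + 54*x^2 + 108*x + 81

Expanding det(x·I − A) (e.g. by cofactor expansion or by noting that A is similar to its Jordan form J, which has the same characteristic polynomial as A) gives
  χ_A(x) = x^4 + 12*x^3 + 54*x^2 + 108*x + 81
which factors as (x + 3)^4. The eigenvalues (with algebraic multiplicities) are λ = -3 with multiplicity 4.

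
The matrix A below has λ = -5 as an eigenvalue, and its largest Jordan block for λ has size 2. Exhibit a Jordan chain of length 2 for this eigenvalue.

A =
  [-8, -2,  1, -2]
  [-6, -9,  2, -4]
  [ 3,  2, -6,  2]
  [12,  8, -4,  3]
A Jordan chain for λ = -5 of length 2:
v_1 = (-3, -6, 3, 12)ᵀ
v_2 = (1, 0, 0, 0)ᵀ

Let N = A − (-5)·I. We want v_2 with N^2 v_2 = 0 but N^1 v_2 ≠ 0; then v_{j-1} := N · v_j for j = 2, …, 2.

Pick v_2 = (1, 0, 0, 0)ᵀ.
Then v_1 = N · v_2 = (-3, -6, 3, 12)ᵀ.

Sanity check: (A − (-5)·I) v_1 = (0, 0, 0, 0)ᵀ = 0. ✓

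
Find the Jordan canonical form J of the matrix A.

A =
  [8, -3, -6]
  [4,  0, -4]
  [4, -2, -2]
J_2(2) ⊕ J_1(2)

The characteristic polynomial is
  det(x·I − A) = x^3 - 6*x^2 + 12*x - 8 = (x - 2)^3

Eigenvalues and multiplicities (the geometric multiplicity of λ is n − rank(A − λI), which equals the number of Jordan blocks for λ):
  λ = 2: algebraic multiplicity = 3, geometric multiplicity = 2

Determining the block sizes for each eigenvalue:
  λ = 2: 2 blocks summing to 3 forces exactly one block of size 2 and the rest size 1 → block sizes [2, 1]

Assembling the blocks gives a Jordan form
J =
  [2, 1, 0]
  [0, 2, 0]
  [0, 0, 2]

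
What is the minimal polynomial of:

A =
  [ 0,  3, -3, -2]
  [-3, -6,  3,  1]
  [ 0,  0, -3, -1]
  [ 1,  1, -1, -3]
x^3 + 9*x^2 + 27*x + 27

The characteristic polynomial is χ_A(x) = (x + 3)^4, so the eigenvalues are known. The minimal polynomial is
  m_A(x) = Π_λ (x − λ)^{k_λ}
where k_λ is the size of the *largest* Jordan block for λ (equivalently, the smallest k with (A − λI)^k v = 0 for every generalised eigenvector v of λ).

  λ = -3: largest Jordan block has size 3, contributing (x + 3)^3

So m_A(x) = (x + 3)^3 = x^3 + 9*x^2 + 27*x + 27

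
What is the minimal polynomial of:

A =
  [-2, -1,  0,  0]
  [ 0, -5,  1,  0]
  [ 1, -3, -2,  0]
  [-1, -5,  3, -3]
x^3 + 9*x^2 + 27*x + 27

The characteristic polynomial is χ_A(x) = (x + 3)^4, so the eigenvalues are known. The minimal polynomial is
  m_A(x) = Π_λ (x − λ)^{k_λ}
where k_λ is the size of the *largest* Jordan block for λ (equivalently, the smallest k with (A − λI)^k v = 0 for every generalised eigenvector v of λ).

  λ = -3: largest Jordan block has size 3, contributing (x + 3)^3

So m_A(x) = (x + 3)^3 = x^3 + 9*x^2 + 27*x + 27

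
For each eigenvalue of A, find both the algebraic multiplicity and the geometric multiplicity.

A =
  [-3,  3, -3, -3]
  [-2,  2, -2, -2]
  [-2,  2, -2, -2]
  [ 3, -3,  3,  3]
λ = 0: alg = 4, geom = 3

Step 1 — factor the characteristic polynomial to read off the algebraic multiplicities:
  χ_A(x) = x^4

Step 2 — compute geometric multiplicities via the rank-nullity identity g(λ) = n − rank(A − λI):
  rank(A − (0)·I) = 1, so dim ker(A − (0)·I) = n − 1 = 3

Summary:
  λ = 0: algebraic multiplicity = 4, geometric multiplicity = 3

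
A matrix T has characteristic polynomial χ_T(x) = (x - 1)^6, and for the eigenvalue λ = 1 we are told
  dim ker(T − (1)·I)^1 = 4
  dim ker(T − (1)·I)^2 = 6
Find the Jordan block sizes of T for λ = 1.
Block sizes for λ = 1: [2, 2, 1, 1]

From the dimensions of kernels of powers, the number of Jordan blocks of size at least j is d_j − d_{j−1} where d_j = dim ker(N^j) (with d_0 = 0). Computing the differences gives [4, 2].
The number of blocks of size exactly k is (#blocks of size ≥ k) − (#blocks of size ≥ k + 1), so the partition is: 2 block(s) of size 1, 2 block(s) of size 2.
In nonincreasing order the block sizes are [2, 2, 1, 1].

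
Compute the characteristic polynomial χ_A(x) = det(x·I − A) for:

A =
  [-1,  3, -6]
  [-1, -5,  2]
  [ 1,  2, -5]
x^3 + 11*x^2 + 40*x + 48

Expanding det(x·I − A) (e.g. by cofactor expansion or by noting that A is similar to its Jordan form J, which has the same characteristic polynomial as A) gives
  χ_A(x) = x^3 + 11*x^2 + 40*x + 48
which factors as (x + 3)*(x + 4)^2. The eigenvalues (with algebraic multiplicities) are λ = -4 with multiplicity 2, λ = -3 with multiplicity 1.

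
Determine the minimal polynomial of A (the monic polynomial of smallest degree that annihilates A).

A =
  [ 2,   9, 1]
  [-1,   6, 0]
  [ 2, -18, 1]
x^3 - 9*x^2 + 27*x - 27

The characteristic polynomial is χ_A(x) = (x - 3)^3, so the eigenvalues are known. The minimal polynomial is
  m_A(x) = Π_λ (x − λ)^{k_λ}
where k_λ is the size of the *largest* Jordan block for λ (equivalently, the smallest k with (A − λI)^k v = 0 for every generalised eigenvector v of λ).

  λ = 3: largest Jordan block has size 3, contributing (x − 3)^3

So m_A(x) = (x - 3)^3 = x^3 - 9*x^2 + 27*x - 27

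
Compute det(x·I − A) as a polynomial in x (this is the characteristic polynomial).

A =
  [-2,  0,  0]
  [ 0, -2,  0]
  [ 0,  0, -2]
x^3 + 6*x^2 + 12*x + 8

Expanding det(x·I − A) (e.g. by cofactor expansion or by noting that A is similar to its Jordan form J, which has the same characteristic polynomial as A) gives
  χ_A(x) = x^3 + 6*x^2 + 12*x + 8
which factors as (x + 2)^3. The eigenvalues (with algebraic multiplicities) are λ = -2 with multiplicity 3.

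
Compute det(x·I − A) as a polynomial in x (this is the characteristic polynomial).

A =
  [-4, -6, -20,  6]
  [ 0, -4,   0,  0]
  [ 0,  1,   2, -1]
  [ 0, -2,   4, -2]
x^4 + 8*x^3 + 16*x^2

Expanding det(x·I − A) (e.g. by cofactor expansion or by noting that A is similar to its Jordan form J, which has the same characteristic polynomial as A) gives
  χ_A(x) = x^4 + 8*x^3 + 16*x^2
which factors as x^2*(x + 4)^2. The eigenvalues (with algebraic multiplicities) are λ = -4 with multiplicity 2, λ = 0 with multiplicity 2.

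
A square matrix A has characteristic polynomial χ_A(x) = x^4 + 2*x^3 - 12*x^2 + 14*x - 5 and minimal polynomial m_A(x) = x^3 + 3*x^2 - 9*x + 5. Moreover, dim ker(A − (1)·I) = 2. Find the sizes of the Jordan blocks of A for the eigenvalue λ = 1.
Block sizes for λ = 1: [2, 1]

Step 1 — from the characteristic polynomial, algebraic multiplicity of λ = 1 is 3. From dim ker(A − (1)·I) = 2, there are exactly 2 Jordan blocks for λ = 1.
Step 2 — from the minimal polynomial, the factor (x − 1)^2 tells us the largest block for λ = 1 has size 2.
Step 3 — with total size 3, 2 blocks, and largest block 2, the block sizes (in nonincreasing order) are [2, 1].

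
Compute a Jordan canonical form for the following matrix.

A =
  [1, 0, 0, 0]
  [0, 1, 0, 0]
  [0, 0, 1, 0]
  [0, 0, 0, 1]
J_1(1) ⊕ J_1(1) ⊕ J_1(1) ⊕ J_1(1)

The characteristic polynomial is
  det(x·I − A) = x^4 - 4*x^3 + 6*x^2 - 4*x + 1 = (x - 1)^4

Eigenvalues and multiplicities (the geometric multiplicity of λ is n − rank(A − λI), which equals the number of Jordan blocks for λ):
  λ = 1: algebraic multiplicity = 4, geometric multiplicity = 4

Determining the block sizes for each eigenvalue:
  λ = 1: gm = am = 4, so every block has size 1 → block sizes [1, 1, 1, 1]

Assembling the blocks gives a Jordan form
J =
  [1, 0, 0, 0]
  [0, 1, 0, 0]
  [0, 0, 1, 0]
  [0, 0, 0, 1]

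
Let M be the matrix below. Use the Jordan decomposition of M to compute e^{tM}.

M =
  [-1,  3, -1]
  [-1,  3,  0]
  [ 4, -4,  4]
e^{tM} =
  [t^2*exp(2*t) - 3*t*exp(2*t) + exp(2*t), -t^2*exp(2*t) + 3*t*exp(2*t), t^2*exp(2*t)/2 - t*exp(2*t)]
  [t^2*exp(2*t) - t*exp(2*t), -t^2*exp(2*t) + t*exp(2*t) + exp(2*t), t^2*exp(2*t)/2]
  [4*t*exp(2*t), -4*t*exp(2*t), 2*t*exp(2*t) + exp(2*t)]

Strategy: write M = P · J · P⁻¹ where J is a Jordan canonical form, so e^{tM} = P · e^{tJ} · P⁻¹, and e^{tJ} can be computed block-by-block.

M has Jordan form
J =
  [2, 1, 0]
  [0, 2, 1]
  [0, 0, 2]
(up to reordering of blocks).

Per-block formulas:
  For a 3×3 Jordan block J_3(2): exp(t · J_3(2)) = e^(2t)·(I + t·N + (t^2/2)·N^2), where N is the 3×3 nilpotent shift.

After assembling e^{tJ} and conjugating by P, we get:

e^{tM} =
  [t^2*exp(2*t) - 3*t*exp(2*t) + exp(2*t), -t^2*exp(2*t) + 3*t*exp(2*t), t^2*exp(2*t)/2 - t*exp(2*t)]
  [t^2*exp(2*t) - t*exp(2*t), -t^2*exp(2*t) + t*exp(2*t) + exp(2*t), t^2*exp(2*t)/2]
  [4*t*exp(2*t), -4*t*exp(2*t), 2*t*exp(2*t) + exp(2*t)]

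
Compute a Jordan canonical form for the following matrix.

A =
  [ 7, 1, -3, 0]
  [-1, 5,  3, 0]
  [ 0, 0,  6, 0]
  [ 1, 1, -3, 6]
J_2(6) ⊕ J_1(6) ⊕ J_1(6)

The characteristic polynomial is
  det(x·I − A) = x^4 - 24*x^3 + 216*x^2 - 864*x + 1296 = (x - 6)^4

Eigenvalues and multiplicities (the geometric multiplicity of λ is n − rank(A − λI), which equals the number of Jordan blocks for λ):
  λ = 6: algebraic multiplicity = 4, geometric multiplicity = 3

Determining the block sizes for each eigenvalue:
  λ = 6: 3 blocks summing to 4 forces exactly one block of size 2 and the rest size 1 → block sizes [2, 1, 1]

Assembling the blocks gives a Jordan form
J =
  [6, 1, 0, 0]
  [0, 6, 0, 0]
  [0, 0, 6, 0]
  [0, 0, 0, 6]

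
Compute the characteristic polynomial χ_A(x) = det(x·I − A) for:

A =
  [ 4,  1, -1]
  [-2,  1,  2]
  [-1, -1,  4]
x^3 - 9*x^2 + 27*x - 27

Expanding det(x·I − A) (e.g. by cofactor expansion or by noting that A is similar to its Jordan form J, which has the same characteristic polynomial as A) gives
  χ_A(x) = x^3 - 9*x^2 + 27*x - 27
which factors as (x - 3)^3. The eigenvalues (with algebraic multiplicities) are λ = 3 with multiplicity 3.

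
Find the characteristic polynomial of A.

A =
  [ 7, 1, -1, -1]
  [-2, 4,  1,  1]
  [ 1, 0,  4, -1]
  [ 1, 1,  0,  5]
x^4 - 20*x^3 + 150*x^2 - 500*x + 625

Expanding det(x·I − A) (e.g. by cofactor expansion or by noting that A is similar to its Jordan form J, which has the same characteristic polynomial as A) gives
  χ_A(x) = x^4 - 20*x^3 + 150*x^2 - 500*x + 625
which factors as (x - 5)^4. The eigenvalues (with algebraic multiplicities) are λ = 5 with multiplicity 4.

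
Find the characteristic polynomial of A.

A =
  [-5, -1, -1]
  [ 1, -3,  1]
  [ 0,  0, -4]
x^3 + 12*x^2 + 48*x + 64

Expanding det(x·I − A) (e.g. by cofactor expansion or by noting that A is similar to its Jordan form J, which has the same characteristic polynomial as A) gives
  χ_A(x) = x^3 + 12*x^2 + 48*x + 64
which factors as (x + 4)^3. The eigenvalues (with algebraic multiplicities) are λ = -4 with multiplicity 3.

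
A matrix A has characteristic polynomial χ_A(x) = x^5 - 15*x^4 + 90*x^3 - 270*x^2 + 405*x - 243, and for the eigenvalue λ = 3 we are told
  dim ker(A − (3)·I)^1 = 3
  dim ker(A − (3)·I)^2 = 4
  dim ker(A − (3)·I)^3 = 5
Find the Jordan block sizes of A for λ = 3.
Block sizes for λ = 3: [3, 1, 1]

From the dimensions of kernels of powers, the number of Jordan blocks of size at least j is d_j − d_{j−1} where d_j = dim ker(N^j) (with d_0 = 0). Computing the differences gives [3, 1, 1].
The number of blocks of size exactly k is (#blocks of size ≥ k) − (#blocks of size ≥ k + 1), so the partition is: 2 block(s) of size 1, 1 block(s) of size 3.
In nonincreasing order the block sizes are [3, 1, 1].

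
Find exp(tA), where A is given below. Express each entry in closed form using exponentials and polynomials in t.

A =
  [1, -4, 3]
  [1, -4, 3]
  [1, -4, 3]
e^{tA} =
  [t + 1, -4*t, 3*t]
  [t, 1 - 4*t, 3*t]
  [t, -4*t, 3*t + 1]

Strategy: write A = P · J · P⁻¹ where J is a Jordan canonical form, so e^{tA} = P · e^{tJ} · P⁻¹, and e^{tJ} can be computed block-by-block.

A has Jordan form
J =
  [0, 1, 0]
  [0, 0, 0]
  [0, 0, 0]
(up to reordering of blocks).

Per-block formulas:
  For a 2×2 Jordan block J_2(0): exp(t · J_2(0)) = e^(0t)·(I + t·N), where N is the 2×2 nilpotent shift.
  For a 1×1 block at λ = 0: exp(t · [0]) = [e^(0t)].

After assembling e^{tJ} and conjugating by P, we get:

e^{tA} =
  [t + 1, -4*t, 3*t]
  [t, 1 - 4*t, 3*t]
  [t, -4*t, 3*t + 1]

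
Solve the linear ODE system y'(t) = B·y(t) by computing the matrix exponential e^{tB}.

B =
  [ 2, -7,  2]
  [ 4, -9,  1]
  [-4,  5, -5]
e^{tB} =
  [6*t*exp(-4*t) + exp(-4*t), 3*t^2*exp(-4*t)/2 - 7*t*exp(-4*t), 3*t^2*exp(-4*t)/2 + 2*t*exp(-4*t)]
  [4*t*exp(-4*t), t^2*exp(-4*t) - 5*t*exp(-4*t) + exp(-4*t), t^2*exp(-4*t) + t*exp(-4*t)]
  [-4*t*exp(-4*t), -t^2*exp(-4*t) + 5*t*exp(-4*t), -t^2*exp(-4*t) - t*exp(-4*t) + exp(-4*t)]

Strategy: write B = P · J · P⁻¹ where J is a Jordan canonical form, so e^{tB} = P · e^{tJ} · P⁻¹, and e^{tJ} can be computed block-by-block.

B has Jordan form
J =
  [-4,  1,  0]
  [ 0, -4,  1]
  [ 0,  0, -4]
(up to reordering of blocks).

Per-block formulas:
  For a 3×3 Jordan block J_3(-4): exp(t · J_3(-4)) = e^(-4t)·(I + t·N + (t^2/2)·N^2), where N is the 3×3 nilpotent shift.

After assembling e^{tJ} and conjugating by P, we get:

e^{tB} =
  [6*t*exp(-4*t) + exp(-4*t), 3*t^2*exp(-4*t)/2 - 7*t*exp(-4*t), 3*t^2*exp(-4*t)/2 + 2*t*exp(-4*t)]
  [4*t*exp(-4*t), t^2*exp(-4*t) - 5*t*exp(-4*t) + exp(-4*t), t^2*exp(-4*t) + t*exp(-4*t)]
  [-4*t*exp(-4*t), -t^2*exp(-4*t) + 5*t*exp(-4*t), -t^2*exp(-4*t) - t*exp(-4*t) + exp(-4*t)]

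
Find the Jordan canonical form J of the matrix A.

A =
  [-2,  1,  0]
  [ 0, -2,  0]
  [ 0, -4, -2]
J_2(-2) ⊕ J_1(-2)

The characteristic polynomial is
  det(x·I − A) = x^3 + 6*x^2 + 12*x + 8 = (x + 2)^3

Eigenvalues and multiplicities (the geometric multiplicity of λ is n − rank(A − λI), which equals the number of Jordan blocks for λ):
  λ = -2: algebraic multiplicity = 3, geometric multiplicity = 2

Determining the block sizes for each eigenvalue:
  λ = -2: 2 blocks summing to 3 forces exactly one block of size 2 and the rest size 1 → block sizes [2, 1]

Assembling the blocks gives a Jordan form
J =
  [-2,  1,  0]
  [ 0, -2,  0]
  [ 0,  0, -2]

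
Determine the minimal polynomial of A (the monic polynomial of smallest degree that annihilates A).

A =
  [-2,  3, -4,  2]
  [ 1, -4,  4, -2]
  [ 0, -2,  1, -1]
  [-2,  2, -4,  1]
x^2 + 2*x + 1

The characteristic polynomial is χ_A(x) = (x + 1)^4, so the eigenvalues are known. The minimal polynomial is
  m_A(x) = Π_λ (x − λ)^{k_λ}
where k_λ is the size of the *largest* Jordan block for λ (equivalently, the smallest k with (A − λI)^k v = 0 for every generalised eigenvector v of λ).

  λ = -1: largest Jordan block has size 2, contributing (x + 1)^2

So m_A(x) = (x + 1)^2 = x^2 + 2*x + 1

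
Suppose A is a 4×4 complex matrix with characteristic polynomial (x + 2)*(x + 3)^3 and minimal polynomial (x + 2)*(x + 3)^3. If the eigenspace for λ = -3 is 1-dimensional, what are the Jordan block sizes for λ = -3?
Block sizes for λ = -3: [3]

Step 1 — from the characteristic polynomial, algebraic multiplicity of λ = -3 is 3. From dim ker(A − (-3)·I) = 1, there are exactly 1 Jordan blocks for λ = -3.
Step 2 — from the minimal polynomial, the factor (x + 3)^3 tells us the largest block for λ = -3 has size 3.
Step 3 — with total size 3, 1 blocks, and largest block 3, the block sizes (in nonincreasing order) are [3].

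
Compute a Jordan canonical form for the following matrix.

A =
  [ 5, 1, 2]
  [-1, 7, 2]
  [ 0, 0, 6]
J_2(6) ⊕ J_1(6)

The characteristic polynomial is
  det(x·I − A) = x^3 - 18*x^2 + 108*x - 216 = (x - 6)^3

Eigenvalues and multiplicities (the geometric multiplicity of λ is n − rank(A − λI), which equals the number of Jordan blocks for λ):
  λ = 6: algebraic multiplicity = 3, geometric multiplicity = 2

Determining the block sizes for each eigenvalue:
  λ = 6: 2 blocks summing to 3 forces exactly one block of size 2 and the rest size 1 → block sizes [2, 1]

Assembling the blocks gives a Jordan form
J =
  [6, 1, 0]
  [0, 6, 0]
  [0, 0, 6]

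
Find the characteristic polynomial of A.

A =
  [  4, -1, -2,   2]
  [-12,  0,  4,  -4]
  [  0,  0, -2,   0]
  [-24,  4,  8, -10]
x^4 + 8*x^3 + 24*x^2 + 32*x + 16

Expanding det(x·I − A) (e.g. by cofactor expansion or by noting that A is similar to its Jordan form J, which has the same characteristic polynomial as A) gives
  χ_A(x) = x^4 + 8*x^3 + 24*x^2 + 32*x + 16
which factors as (x + 2)^4. The eigenvalues (with algebraic multiplicities) are λ = -2 with multiplicity 4.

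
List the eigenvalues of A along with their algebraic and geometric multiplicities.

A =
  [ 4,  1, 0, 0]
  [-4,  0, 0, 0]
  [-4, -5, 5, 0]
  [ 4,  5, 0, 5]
λ = 2: alg = 2, geom = 1; λ = 5: alg = 2, geom = 2

Step 1 — factor the characteristic polynomial to read off the algebraic multiplicities:
  χ_A(x) = (x - 5)^2*(x - 2)^2

Step 2 — compute geometric multiplicities via the rank-nullity identity g(λ) = n − rank(A − λI):
  rank(A − (2)·I) = 3, so dim ker(A − (2)·I) = n − 3 = 1
  rank(A − (5)·I) = 2, so dim ker(A − (5)·I) = n − 2 = 2

Summary:
  λ = 2: algebraic multiplicity = 2, geometric multiplicity = 1
  λ = 5: algebraic multiplicity = 2, geometric multiplicity = 2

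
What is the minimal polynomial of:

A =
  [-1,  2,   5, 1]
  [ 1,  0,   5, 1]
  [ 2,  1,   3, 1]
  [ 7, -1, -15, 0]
x^4 - 2*x^3 - 11*x^2 + 12*x + 36

The characteristic polynomial is χ_A(x) = (x - 3)^2*(x + 2)^2, so the eigenvalues are known. The minimal polynomial is
  m_A(x) = Π_λ (x − λ)^{k_λ}
where k_λ is the size of the *largest* Jordan block for λ (equivalently, the smallest k with (A − λI)^k v = 0 for every generalised eigenvector v of λ).

  λ = -2: largest Jordan block has size 2, contributing (x + 2)^2
  λ = 3: largest Jordan block has size 2, contributing (x − 3)^2

So m_A(x) = (x - 3)^2*(x + 2)^2 = x^4 - 2*x^3 - 11*x^2 + 12*x + 36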